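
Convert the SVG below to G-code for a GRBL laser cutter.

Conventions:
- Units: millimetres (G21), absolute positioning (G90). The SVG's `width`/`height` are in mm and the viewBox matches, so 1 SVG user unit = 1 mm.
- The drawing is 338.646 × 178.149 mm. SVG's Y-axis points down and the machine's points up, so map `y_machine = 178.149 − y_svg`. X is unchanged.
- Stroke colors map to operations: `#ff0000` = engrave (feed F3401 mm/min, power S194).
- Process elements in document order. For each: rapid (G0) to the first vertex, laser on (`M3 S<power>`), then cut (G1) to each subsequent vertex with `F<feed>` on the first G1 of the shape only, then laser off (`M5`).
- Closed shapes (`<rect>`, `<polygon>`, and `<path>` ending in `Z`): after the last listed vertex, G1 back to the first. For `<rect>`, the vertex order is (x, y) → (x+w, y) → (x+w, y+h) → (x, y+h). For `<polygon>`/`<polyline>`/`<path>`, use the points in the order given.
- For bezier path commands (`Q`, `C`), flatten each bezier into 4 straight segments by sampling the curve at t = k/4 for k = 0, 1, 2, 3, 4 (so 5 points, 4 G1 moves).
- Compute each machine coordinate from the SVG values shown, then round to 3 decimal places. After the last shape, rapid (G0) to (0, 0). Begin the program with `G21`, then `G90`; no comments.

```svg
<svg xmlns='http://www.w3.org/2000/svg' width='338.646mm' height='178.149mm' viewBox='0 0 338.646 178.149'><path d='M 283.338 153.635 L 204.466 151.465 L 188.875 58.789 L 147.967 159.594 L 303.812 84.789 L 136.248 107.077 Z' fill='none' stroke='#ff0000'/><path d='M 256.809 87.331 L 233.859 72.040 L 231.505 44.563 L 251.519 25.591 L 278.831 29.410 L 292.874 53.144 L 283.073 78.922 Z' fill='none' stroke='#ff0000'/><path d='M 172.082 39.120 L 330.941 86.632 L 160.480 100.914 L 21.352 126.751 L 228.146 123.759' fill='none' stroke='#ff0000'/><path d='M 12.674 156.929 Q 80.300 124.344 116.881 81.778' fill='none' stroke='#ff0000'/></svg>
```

G21
G90
G0 X283.338 Y24.514
M3 S194
G1 X204.466 Y26.684 F3401
G1 X188.875 Y119.360
G1 X147.967 Y18.555
G1 X303.812 Y93.360
G1 X136.248 Y71.072
G1 X283.338 Y24.514
M5
G0 X256.809 Y90.818
M3 S194
G1 X233.859 Y106.109 F3401
G1 X231.505 Y133.586
G1 X251.519 Y152.558
G1 X278.831 Y148.739
G1 X292.874 Y125.005
G1 X283.073 Y99.227
G1 X256.809 Y90.818
M5
G0 X172.082 Y139.029
M3 S194
G1 X330.941 Y91.517 F3401
G1 X160.480 Y77.235
G1 X21.352 Y51.398
G1 X228.146 Y54.390
M5
G0 X12.674 Y21.220
M3 S194
G1 X44.547 Y38.136 F3401
G1 X72.539 Y56.300
G1 X96.650 Y75.712
G1 X116.881 Y96.371
M5
G0 X0.000 Y0.000

viewBox `0 0 338.646 178.149` with mm width/height → 1 unit = 1 mm. Flip: y_m = 178.149 − y_svg.

**Shape 1** — `<path>` closed polygon, stroke `#ff0000` → engrave (S194, F3401). Machine vertices: (283.338,24.514) → (204.466,26.684) → (188.875,119.360) → (147.967,18.555) → (303.812,93.360) → (136.248,71.072) → (283.338,24.514). Closed: final G1 returns to the first vertex.

**Shape 2** — `<path>` regular polygon, stroke `#ff0000` → engrave (S194, F3401). Machine vertices: (256.809,90.818) → (233.859,106.109) → (231.505,133.586) → (251.519,152.558) → (278.831,148.739) → (292.874,125.005) → (283.073,99.227) → (256.809,90.818). Closed: final G1 returns to the first vertex.

**Shape 3** — `<path>` open polyline, stroke `#ff0000` → engrave (S194, F3401). Machine vertices: (172.082,139.029) → (330.941,91.517) → (160.480,77.235) → (21.352,51.398) → (228.146,54.390). Open path.

**Shape 4** — `<path>` quadratic bezier, stroke `#ff0000` → engrave (S194, F3401). Control points (SVG): P0=(12.674,156.929), P1=(80.300,124.344), P2=(116.881,81.778); sampled at t=k/4. Machine vertices: (12.674,21.220) → (44.547,38.136) → (72.539,56.300) → (96.650,75.712) → (116.881,96.371). Open path.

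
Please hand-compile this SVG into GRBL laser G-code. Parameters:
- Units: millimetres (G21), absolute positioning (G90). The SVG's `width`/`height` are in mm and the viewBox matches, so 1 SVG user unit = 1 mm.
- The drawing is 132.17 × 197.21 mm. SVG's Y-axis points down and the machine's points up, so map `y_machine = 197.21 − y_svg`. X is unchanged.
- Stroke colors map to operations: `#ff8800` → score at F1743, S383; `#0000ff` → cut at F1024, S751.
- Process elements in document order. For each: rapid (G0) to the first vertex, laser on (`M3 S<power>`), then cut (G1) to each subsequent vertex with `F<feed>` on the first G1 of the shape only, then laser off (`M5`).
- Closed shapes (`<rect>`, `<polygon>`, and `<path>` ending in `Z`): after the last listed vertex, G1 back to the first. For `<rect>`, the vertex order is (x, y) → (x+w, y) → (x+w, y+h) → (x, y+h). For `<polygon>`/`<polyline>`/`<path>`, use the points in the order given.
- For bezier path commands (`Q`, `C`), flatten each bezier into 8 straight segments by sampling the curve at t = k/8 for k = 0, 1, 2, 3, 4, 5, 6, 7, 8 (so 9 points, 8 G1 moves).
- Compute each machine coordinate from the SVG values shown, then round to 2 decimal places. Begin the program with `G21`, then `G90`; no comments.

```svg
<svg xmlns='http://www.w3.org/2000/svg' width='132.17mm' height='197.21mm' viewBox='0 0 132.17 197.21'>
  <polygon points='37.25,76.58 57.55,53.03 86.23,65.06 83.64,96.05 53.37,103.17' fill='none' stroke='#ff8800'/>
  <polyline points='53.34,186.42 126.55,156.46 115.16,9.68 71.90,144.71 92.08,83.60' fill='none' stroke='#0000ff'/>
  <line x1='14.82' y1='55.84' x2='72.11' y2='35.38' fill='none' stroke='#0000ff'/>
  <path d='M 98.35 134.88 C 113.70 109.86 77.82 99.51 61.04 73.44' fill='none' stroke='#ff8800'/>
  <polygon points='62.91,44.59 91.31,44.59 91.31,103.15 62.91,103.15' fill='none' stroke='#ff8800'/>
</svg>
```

G21
G90
G0 X37.25 Y120.63
M3 S383
G1 X57.55 Y144.18 F1743
G1 X86.23 Y132.15
G1 X83.64 Y101.16
G1 X53.37 Y94.04
G1 X37.25 Y120.63
M5
G0 X53.34 Y10.79
M3 S751
G1 X126.55 Y40.75 F1024
G1 X115.16 Y187.53
G1 X71.90 Y52.50
G1 X92.08 Y113.61
M5
G0 X14.82 Y141.37
M3 S751
G1 X72.11 Y161.83 F1024
M5
G0 X98.35 Y62.33
M3 S383
G1 X101.84 Y71.08 F1743
G1 X101.36 Y78.82
G1 X97.71 Y85.89
G1 X91.74 Y92.66
G1 X84.27 Y99.47
G1 X76.11 Y106.69
G1 X68.09 Y114.67
G1 X61.04 Y123.77
M5
G0 X62.91 Y152.62
M3 S383
G1 X91.31 Y152.62 F1743
G1 X91.31 Y94.06
G1 X62.91 Y94.06
G1 X62.91 Y152.62
M5

viewBox `0 0 132.17 197.21` with mm width/height → 1 unit = 1 mm. Flip: y_m = 197.21 − y_svg.

**Shape 1** — `<polygon>` regular polygon, stroke `#ff8800` → score (S383, F1743). Machine vertices: (37.25,120.63) → (57.55,144.18) → (86.23,132.15) → (83.64,101.16) → (53.37,94.04) → (37.25,120.63). Closed: final G1 returns to the first vertex.

**Shape 2** — `<polyline>` open polyline, stroke `#0000ff` → cut (S751, F1024). Machine vertices: (53.34,10.79) → (126.55,40.75) → (115.16,187.53) → (71.90,52.50) → (92.08,113.61). Open path.

**Shape 3** — `<line>` line segment, stroke `#0000ff` → cut (S751, F1024). Machine vertices: (14.82,141.37) → (72.11,161.83). Open path.

**Shape 4** — `<path>` cubic bezier, stroke `#ff8800` → score (S383, F1743). Control points (SVG): P0=(98.35,134.88), P1=(113.70,109.86), P2=(77.82,99.51), P3=(61.04,73.44); sampled at t=k/8. Machine vertices: (98.35,62.33) → (101.84,71.08) → (101.36,78.82) → (97.71,85.89) → (91.74,92.66) → (84.27,99.47) → (76.11,106.69) → (68.09,114.67) → (61.04,123.77). Open path.

**Shape 5** — `<polygon>` rectangle, stroke `#ff8800` → score (S383, F1743). Machine vertices: (62.91,152.62) → (91.31,152.62) → (91.31,94.06) → (62.91,94.06) → (62.91,152.62). Closed: final G1 returns to the first vertex.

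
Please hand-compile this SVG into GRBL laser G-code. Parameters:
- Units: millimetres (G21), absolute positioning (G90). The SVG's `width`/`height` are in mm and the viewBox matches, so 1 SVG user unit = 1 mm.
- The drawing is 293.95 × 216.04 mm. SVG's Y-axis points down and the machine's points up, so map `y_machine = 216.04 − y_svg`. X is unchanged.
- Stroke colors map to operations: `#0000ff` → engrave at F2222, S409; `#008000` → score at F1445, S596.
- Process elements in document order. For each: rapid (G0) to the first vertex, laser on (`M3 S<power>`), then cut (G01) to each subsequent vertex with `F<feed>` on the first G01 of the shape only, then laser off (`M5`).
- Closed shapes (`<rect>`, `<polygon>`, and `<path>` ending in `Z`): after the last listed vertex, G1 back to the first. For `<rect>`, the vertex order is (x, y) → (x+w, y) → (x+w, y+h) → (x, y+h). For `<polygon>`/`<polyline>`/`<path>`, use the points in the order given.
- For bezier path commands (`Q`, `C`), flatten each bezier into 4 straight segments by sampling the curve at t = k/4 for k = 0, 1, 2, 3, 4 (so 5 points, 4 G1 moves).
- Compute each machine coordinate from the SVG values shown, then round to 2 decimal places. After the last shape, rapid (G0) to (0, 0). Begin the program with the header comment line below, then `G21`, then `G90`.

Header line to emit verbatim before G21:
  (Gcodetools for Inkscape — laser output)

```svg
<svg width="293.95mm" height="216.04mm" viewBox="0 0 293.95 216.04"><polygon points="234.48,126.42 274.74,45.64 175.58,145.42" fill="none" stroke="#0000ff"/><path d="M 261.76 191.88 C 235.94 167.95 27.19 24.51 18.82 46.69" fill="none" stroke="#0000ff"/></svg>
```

(Gcodetools for Inkscape — laser output)
G21
G90
G0 X234.48 Y89.62
M3 S409
G01 X274.74 Y170.40 F2222
G01 X175.58 Y70.62
G01 X234.48 Y89.62
M5
G0 X261.76 Y24.16
M3 S409
G01 X214.08 Y60.06 F2222
G01 X133.75 Y114.05
G01 X56.68 Y159.39
G01 X18.82 Y169.35
M5
G0 X0.00 Y0.00

Since the viewBox matches the mm dimensions, user units are millimetres directly. The only transform is the Y-flip y_m = 216.04 − y_svg.

Shape 1 is a closed polygon drawn with `<polygon>`. Its stroke #0000ff means engrave at S409, F2222. After flipping Y the toolpath is (234.48,89.62) → (274.74,170.40) → (175.58,70.62) → (234.48,89.62), returning to the start.

Shape 2 is a cubic bezier drawn with `<path>`. Its stroke #0000ff means engrave at S409, F2222. After flipping Y the toolpath is (261.76,24.16) → (214.08,60.06) → (133.75,114.05) → (56.68,159.39) → (18.82,169.35).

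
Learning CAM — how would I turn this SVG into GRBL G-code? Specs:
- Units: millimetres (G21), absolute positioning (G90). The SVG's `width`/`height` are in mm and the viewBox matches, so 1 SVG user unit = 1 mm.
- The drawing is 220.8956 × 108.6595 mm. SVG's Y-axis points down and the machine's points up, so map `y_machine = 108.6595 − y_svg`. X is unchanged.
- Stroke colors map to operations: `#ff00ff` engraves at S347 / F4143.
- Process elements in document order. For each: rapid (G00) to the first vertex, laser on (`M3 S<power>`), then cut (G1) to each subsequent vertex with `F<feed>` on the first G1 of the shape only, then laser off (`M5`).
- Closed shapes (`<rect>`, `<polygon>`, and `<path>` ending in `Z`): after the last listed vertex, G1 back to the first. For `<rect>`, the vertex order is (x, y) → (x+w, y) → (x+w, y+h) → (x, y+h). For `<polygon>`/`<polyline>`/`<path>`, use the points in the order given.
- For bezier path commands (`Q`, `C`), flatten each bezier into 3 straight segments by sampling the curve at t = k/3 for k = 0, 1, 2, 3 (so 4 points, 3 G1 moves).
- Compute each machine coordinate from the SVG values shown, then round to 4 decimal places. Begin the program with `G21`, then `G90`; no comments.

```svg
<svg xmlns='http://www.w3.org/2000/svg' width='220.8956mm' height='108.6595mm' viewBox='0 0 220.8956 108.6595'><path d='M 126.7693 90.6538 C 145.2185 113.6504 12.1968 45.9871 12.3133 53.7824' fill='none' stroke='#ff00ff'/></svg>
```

viewBox `0 0 220.8956 108.6595` with mm width/height → 1 unit = 1 mm. Flip: y_m = 108.6595 − y_svg.

**Shape 1** — `<path>` cubic bezier, stroke `#ff00ff` → engrave (S347, F4143). Control points (SVG): P0=(126.7693,90.6538), P1=(145.2185,113.6504), P2=(12.1968,45.9871), P3=(12.3133,53.7824); sampled at t=k/3. Machine vertices: (126.7693,18.0057) → (105.2693,19.0765) → (46.0351,43.6721) → (12.3133,54.8771). Open path.

G21
G90
G00 X126.7693 Y18.0057
M3 S347
G1 X105.2693 Y19.0765 F4143
G1 X46.0351 Y43.6721
G1 X12.3133 Y54.8771
M5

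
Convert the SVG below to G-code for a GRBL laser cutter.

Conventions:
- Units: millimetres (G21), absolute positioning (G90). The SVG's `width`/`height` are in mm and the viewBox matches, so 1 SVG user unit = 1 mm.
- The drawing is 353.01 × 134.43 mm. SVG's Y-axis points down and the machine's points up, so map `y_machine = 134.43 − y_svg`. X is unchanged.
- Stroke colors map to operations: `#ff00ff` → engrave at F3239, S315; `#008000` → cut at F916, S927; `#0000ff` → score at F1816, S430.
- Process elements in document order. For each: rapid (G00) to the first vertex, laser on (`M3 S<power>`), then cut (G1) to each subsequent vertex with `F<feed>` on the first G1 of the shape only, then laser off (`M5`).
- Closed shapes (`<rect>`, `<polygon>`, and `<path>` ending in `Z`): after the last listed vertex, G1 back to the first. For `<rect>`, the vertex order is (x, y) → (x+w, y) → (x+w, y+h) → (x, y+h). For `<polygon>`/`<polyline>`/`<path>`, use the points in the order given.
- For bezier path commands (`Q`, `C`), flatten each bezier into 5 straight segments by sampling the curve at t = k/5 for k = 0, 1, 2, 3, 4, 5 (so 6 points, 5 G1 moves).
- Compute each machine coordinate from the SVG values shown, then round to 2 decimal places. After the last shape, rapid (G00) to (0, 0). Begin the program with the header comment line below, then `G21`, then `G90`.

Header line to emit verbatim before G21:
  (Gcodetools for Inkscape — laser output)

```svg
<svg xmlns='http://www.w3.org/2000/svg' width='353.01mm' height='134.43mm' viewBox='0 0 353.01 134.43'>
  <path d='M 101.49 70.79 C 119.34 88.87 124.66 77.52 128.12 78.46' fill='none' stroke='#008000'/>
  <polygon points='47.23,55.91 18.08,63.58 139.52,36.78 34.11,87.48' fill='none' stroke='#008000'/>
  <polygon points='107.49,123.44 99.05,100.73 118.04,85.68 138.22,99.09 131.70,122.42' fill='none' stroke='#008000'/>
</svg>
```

(Gcodetools for Inkscape — laser output)
G21
G90
G00 X101.49 Y63.64
M3 S927
G1 X110.78 Y55.99 F916
G1 X117.58 Y53.40
G1 X122.39 Y53.87
G1 X125.74 Y55.39
G1 X128.12 Y55.97
M5
G00 X47.23 Y78.52
M3 S927
G1 X18.08 Y70.85 F916
G1 X139.52 Y97.65
G1 X34.11 Y46.95
G1 X47.23 Y78.52
M5
G00 X107.49 Y10.99
M3 S927
G1 X99.05 Y33.70 F916
G1 X118.04 Y48.75
G1 X138.22 Y35.34
G1 X131.70 Y12.01
G1 X107.49 Y10.99
M5
G00 X0.00 Y0.00

1 u = 1 mm; y_m = 134.43 − y.

[1] `<path>` cubic bezier, #008000→cut S927 F916: (101.49,63.64) → (110.78,55.99) → (117.58,53.40) → (122.39,53.87) → (125.74,55.39) → (128.12,55.97)

[2] `<polygon>` closed polygon, #008000→cut S927 F916: (47.23,78.52) → (18.08,70.85) → (139.52,97.65) → (34.11,46.95) → (47.23,78.52) (closed)

[3] `<polygon>` regular polygon, #008000→cut S927 F916: (107.49,10.99) → (99.05,33.70) → (118.04,48.75) → (138.22,35.34) → (131.70,12.01) → (107.49,10.99) (closed)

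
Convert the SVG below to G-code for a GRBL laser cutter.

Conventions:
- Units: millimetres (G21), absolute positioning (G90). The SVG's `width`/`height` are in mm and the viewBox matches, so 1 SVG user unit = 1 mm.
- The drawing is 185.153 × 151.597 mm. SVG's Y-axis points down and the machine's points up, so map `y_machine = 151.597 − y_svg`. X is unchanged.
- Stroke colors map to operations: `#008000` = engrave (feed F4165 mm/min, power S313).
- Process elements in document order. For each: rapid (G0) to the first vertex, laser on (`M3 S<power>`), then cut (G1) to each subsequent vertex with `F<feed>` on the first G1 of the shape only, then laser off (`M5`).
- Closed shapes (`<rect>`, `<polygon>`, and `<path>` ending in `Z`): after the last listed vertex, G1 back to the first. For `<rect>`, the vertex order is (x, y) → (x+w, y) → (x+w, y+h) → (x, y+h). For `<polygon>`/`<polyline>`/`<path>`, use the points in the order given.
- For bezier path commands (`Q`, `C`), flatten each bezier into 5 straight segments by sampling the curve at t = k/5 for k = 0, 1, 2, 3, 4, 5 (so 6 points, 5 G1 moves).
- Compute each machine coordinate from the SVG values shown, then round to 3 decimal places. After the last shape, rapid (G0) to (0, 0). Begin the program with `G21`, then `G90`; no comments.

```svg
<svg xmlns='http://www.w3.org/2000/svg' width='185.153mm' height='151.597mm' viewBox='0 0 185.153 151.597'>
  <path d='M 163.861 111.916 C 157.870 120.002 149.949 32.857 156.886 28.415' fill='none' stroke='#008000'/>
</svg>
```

G21
G90
G0 X163.861 Y39.681
M3 S313
G1 X160.169 Y44.834 F4165
G1 X156.820 Y64.301
G1 X154.619 Y89.542
G1 X154.372 Y112.016
G1 X156.886 Y123.182
M5
G0 X0.000 Y0.000

Since the viewBox matches the mm dimensions, user units are millimetres directly. The only transform is the Y-flip y_m = 151.597 − y_svg.

Shape 1 is a cubic bezier drawn with `<path>`. Its stroke #008000 means engrave at S313, F4165. After flipping Y the toolpath is (163.861,39.681) → (160.169,44.834) → (156.820,64.301) → (154.619,89.542) → (154.372,112.016) → (156.886,123.182).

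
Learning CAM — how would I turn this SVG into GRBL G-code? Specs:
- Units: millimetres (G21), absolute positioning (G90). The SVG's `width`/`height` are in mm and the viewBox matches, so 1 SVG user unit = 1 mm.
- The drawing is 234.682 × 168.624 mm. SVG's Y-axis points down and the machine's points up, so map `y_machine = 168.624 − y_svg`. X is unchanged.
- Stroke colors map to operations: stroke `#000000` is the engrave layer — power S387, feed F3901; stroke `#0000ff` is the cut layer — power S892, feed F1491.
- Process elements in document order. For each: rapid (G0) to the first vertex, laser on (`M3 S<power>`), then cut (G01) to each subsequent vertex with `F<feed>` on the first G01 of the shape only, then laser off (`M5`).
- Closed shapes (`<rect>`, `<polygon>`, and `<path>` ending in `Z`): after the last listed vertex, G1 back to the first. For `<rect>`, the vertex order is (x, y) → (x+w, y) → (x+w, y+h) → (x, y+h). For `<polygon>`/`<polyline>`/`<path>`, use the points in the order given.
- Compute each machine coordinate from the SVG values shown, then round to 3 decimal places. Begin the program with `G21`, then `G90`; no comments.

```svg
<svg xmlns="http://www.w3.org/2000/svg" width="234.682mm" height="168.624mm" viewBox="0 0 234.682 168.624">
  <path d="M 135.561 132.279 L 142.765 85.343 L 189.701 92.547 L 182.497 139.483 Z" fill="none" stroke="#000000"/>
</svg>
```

G21
G90
G0 X135.561 Y36.345
M3 S387
G01 X142.765 Y83.281 F3901
G01 X189.701 Y76.077
G01 X182.497 Y29.141
G01 X135.561 Y36.345
M5

1 u = 1 mm; y_m = 168.624 − y.

[1] `<path>` regular polygon, #000000→engrave S387 F3901: (135.561,36.345) → (142.765,83.281) → (189.701,76.077) → (182.497,29.141) → (135.561,36.345) (closed)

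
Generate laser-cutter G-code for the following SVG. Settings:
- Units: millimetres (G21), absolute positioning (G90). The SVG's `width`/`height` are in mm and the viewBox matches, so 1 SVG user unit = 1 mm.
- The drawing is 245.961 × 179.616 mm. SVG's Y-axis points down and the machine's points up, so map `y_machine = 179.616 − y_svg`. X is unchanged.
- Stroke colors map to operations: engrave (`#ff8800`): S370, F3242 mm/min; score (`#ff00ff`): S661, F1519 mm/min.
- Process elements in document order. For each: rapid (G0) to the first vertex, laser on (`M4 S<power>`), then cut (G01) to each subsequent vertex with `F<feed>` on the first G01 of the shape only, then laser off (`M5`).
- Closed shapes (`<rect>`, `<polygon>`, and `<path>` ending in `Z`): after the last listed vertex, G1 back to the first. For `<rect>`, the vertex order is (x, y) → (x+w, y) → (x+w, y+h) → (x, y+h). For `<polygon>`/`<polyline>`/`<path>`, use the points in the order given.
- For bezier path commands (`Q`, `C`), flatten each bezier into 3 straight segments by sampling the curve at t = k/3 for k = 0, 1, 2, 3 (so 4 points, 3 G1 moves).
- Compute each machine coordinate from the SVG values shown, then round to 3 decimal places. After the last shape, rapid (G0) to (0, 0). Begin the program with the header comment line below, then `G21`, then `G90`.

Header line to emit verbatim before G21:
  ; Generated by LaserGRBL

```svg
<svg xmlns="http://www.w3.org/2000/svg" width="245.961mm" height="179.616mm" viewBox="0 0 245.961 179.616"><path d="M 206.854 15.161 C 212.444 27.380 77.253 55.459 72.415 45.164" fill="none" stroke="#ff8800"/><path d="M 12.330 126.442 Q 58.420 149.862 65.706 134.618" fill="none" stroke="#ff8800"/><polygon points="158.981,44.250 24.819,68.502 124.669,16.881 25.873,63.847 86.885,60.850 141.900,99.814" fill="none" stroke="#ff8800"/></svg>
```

1 u = 1 mm; y_m = 179.616 − y.

[1] `<path>` cubic bezier, #ff8800→engrave S370 F3242: (206.854,164.455) → (175.559,148.958) → (110.662,134.940) → (72.415,134.452)

[2] `<path>` quadratic bezier, #ff8800→engrave S370 F3242: (12.330,53.174) → (38.745,41.857) → (56.537,39.131) → (65.706,44.998)

[3] `<polygon>` closed polygon, #ff8800→engrave S370 F3242: (158.981,135.366) → (24.819,111.114) → (124.669,162.735) → (25.873,115.769) → (86.885,118.766) → (141.900,79.802) → (158.981,135.366) (closed)

; Generated by LaserGRBL
G21
G90
G0 X206.854 Y164.455
M4 S370
G01 X175.559 Y148.958 F3242
G01 X110.662 Y134.940
G01 X72.415 Y134.452
M5
G0 X12.330 Y53.174
M4 S370
G01 X38.745 Y41.857 F3242
G01 X56.537 Y39.131
G01 X65.706 Y44.998
M5
G0 X158.981 Y135.366
M4 S370
G01 X24.819 Y111.114 F3242
G01 X124.669 Y162.735
G01 X25.873 Y115.769
G01 X86.885 Y118.766
G01 X141.900 Y79.802
G01 X158.981 Y135.366
M5
G0 X0.000 Y0.000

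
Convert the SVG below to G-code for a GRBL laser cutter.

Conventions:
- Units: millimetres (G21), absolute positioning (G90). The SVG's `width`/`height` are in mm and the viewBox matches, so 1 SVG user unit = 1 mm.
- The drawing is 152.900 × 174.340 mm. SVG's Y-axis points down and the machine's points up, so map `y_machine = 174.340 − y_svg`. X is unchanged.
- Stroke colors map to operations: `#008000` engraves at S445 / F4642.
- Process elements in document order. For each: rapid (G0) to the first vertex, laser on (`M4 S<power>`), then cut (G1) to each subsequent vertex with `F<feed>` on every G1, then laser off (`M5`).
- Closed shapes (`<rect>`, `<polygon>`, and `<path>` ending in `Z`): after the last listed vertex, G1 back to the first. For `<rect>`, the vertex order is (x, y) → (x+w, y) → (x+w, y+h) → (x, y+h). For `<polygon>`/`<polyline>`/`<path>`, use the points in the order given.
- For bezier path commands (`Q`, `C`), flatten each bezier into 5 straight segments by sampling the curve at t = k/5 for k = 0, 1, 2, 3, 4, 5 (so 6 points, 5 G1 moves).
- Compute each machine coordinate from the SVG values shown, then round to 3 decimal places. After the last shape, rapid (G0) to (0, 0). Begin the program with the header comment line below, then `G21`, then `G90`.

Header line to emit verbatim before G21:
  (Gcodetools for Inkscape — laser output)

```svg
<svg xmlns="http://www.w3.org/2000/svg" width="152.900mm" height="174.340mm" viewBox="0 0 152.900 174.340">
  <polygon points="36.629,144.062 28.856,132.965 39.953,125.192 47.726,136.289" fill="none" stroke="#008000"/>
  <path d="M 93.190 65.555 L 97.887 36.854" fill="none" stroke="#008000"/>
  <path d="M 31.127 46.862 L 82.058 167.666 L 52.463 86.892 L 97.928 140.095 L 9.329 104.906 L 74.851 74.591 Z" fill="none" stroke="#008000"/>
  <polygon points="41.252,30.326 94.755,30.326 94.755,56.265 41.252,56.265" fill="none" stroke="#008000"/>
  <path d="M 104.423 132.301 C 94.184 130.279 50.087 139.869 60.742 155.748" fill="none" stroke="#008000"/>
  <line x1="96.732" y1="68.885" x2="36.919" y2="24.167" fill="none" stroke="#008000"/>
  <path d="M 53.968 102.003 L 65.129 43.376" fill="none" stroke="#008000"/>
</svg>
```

(Gcodetools for Inkscape — laser output)
G21
G90
G0 X36.629 Y30.278
M4 S445
G1 X28.856 Y41.375 F4642
G1 X39.953 Y49.148 F4642
G1 X47.726 Y38.051 F4642
G1 X36.629 Y30.278 F4642
M5
G0 X93.190 Y108.785
M4 S445
G1 X97.887 Y137.486 F4642
M5
G0 X31.127 Y127.478
M4 S445
G1 X82.058 Y6.674 F4642
G1 X52.463 Y87.448 F4642
G1 X97.928 Y34.245 F4642
G1 X9.329 Y69.434 F4642
G1 X74.851 Y99.749 F4642
G1 X31.127 Y127.478 F4642
M5
G0 X41.252 Y144.014
M4 S445
G1 X94.755 Y144.014 F4642
G1 X94.755 Y118.075 F4642
G1 X41.252 Y118.075 F4642
G1 X41.252 Y144.014 F4642
M5
G0 X104.423 Y42.039
M4 S445
G1 X94.926 Y41.901 F4642
G1 X81.555 Y39.232 F4642
G1 X68.566 Y34.287 F4642
G1 X60.210 Y27.322 F4642
G1 X60.742 Y18.592 F4642
M5
G0 X96.732 Y105.455
M4 S445
G1 X36.919 Y150.173 F4642
M5
G0 X53.968 Y72.337
M4 S445
G1 X65.129 Y130.964 F4642
M5
G0 X0.000 Y0.000

1 u = 1 mm; y_m = 174.340 − y.

[1] `<polygon>` regular polygon, #008000→engrave S445 F4642: (36.629,30.278) → (28.856,41.375) → (39.953,49.148) → (47.726,38.051) → (36.629,30.278) (closed)

[2] `<path>` line segment, #008000→engrave S445 F4642: (93.190,108.785) → (97.887,137.486)

[3] `<path>` closed polygon, #008000→engrave S445 F4642: (31.127,127.478) → (82.058,6.674) → (52.463,87.448) → (97.928,34.245) → (9.329,69.434) → (74.851,99.749) → (31.127,127.478) (closed)

[4] `<polygon>` rectangle, #008000→engrave S445 F4642: (41.252,144.014) → (94.755,144.014) → (94.755,118.075) → (41.252,118.075) → (41.252,144.014) (closed)

[5] `<path>` cubic bezier, #008000→engrave S445 F4642: (104.423,42.039) → (94.926,41.901) → (81.555,39.232) → (68.566,34.287) → (60.210,27.322) → (60.742,18.592)

[6] `<line>` line segment, #008000→engrave S445 F4642: (96.732,105.455) → (36.919,150.173)

[7] `<path>` line segment, #008000→engrave S445 F4642: (53.968,72.337) → (65.129,130.964)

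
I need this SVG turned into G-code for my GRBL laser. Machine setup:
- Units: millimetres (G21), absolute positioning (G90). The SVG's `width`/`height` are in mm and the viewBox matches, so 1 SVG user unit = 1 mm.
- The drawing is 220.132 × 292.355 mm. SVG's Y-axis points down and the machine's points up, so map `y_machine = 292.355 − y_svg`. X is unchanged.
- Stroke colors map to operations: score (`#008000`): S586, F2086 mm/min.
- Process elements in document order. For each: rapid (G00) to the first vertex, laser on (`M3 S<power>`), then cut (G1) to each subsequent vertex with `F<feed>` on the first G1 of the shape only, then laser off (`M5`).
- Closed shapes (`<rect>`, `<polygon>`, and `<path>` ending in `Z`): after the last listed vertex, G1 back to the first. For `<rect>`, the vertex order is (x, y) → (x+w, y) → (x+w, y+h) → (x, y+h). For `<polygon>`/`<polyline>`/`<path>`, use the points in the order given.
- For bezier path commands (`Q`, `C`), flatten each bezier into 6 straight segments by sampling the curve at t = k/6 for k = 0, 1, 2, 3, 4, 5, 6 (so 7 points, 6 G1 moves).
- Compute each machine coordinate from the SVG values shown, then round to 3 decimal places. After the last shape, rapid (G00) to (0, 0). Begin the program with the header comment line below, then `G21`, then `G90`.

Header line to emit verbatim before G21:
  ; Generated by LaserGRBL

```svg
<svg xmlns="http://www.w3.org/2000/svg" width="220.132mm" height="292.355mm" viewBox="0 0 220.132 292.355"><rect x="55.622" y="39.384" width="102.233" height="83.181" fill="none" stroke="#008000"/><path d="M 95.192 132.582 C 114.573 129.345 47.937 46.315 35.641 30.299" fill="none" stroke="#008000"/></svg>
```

1 u = 1 mm; y_m = 292.355 − y.

[1] `<rect>` rectangle, #008000→score S586 F2086: (55.622,252.971) → (157.855,252.971) → (157.855,169.790) → (55.622,169.790) → (55.622,252.971) (closed)

[2] `<path>` cubic bezier, #008000→score S586 F2086: (95.192,159.773) → (98.364,167.361) → (91.099,184.170) → (77.295,206.122) → (60.852,229.139) → (45.668,249.143) → (35.641,262.056)

; Generated by LaserGRBL
G21
G90
G00 X55.622 Y252.971
M3 S586
G1 X157.855 Y252.971 F2086
G1 X157.855 Y169.790
G1 X55.622 Y169.790
G1 X55.622 Y252.971
M5
G00 X95.192 Y159.773
M3 S586
G1 X98.364 Y167.361 F2086
G1 X91.099 Y184.170
G1 X77.295 Y206.122
G1 X60.852 Y229.139
G1 X45.668 Y249.143
G1 X35.641 Y262.056
M5
G00 X0.000 Y0.000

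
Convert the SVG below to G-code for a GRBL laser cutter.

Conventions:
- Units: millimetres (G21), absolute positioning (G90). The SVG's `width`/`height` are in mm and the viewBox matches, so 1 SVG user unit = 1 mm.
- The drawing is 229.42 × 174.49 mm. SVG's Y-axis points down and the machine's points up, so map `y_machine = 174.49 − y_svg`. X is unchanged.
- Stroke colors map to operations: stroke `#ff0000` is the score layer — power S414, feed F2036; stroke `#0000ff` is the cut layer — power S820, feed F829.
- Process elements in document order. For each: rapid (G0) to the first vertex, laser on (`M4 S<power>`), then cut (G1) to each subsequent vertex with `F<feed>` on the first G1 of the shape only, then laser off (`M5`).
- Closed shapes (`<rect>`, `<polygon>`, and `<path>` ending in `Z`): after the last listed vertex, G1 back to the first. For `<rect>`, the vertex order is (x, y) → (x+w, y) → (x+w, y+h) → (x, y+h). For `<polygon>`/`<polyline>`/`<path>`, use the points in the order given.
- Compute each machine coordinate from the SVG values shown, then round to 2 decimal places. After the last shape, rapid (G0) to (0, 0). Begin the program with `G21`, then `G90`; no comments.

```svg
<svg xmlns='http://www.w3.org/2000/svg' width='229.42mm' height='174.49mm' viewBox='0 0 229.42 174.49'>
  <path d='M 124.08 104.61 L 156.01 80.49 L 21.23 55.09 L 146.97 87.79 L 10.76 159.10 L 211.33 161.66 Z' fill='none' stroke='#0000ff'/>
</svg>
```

G21
G90
G0 X124.08 Y69.88
M4 S820
G1 X156.01 Y94.00 F829
G1 X21.23 Y119.40
G1 X146.97 Y86.70
G1 X10.76 Y15.39
G1 X211.33 Y12.83
G1 X124.08 Y69.88
M5
G0 X0.00 Y0.00

viewBox `0 0 229.42 174.49` with mm width/height → 1 unit = 1 mm. Flip: y_m = 174.49 − y_svg.

**Shape 1** — `<path>` closed polygon, stroke `#0000ff` → cut (S820, F829). Machine vertices: (124.08,69.88) → (156.01,94.00) → (21.23,119.40) → (146.97,86.70) → (10.76,15.39) → (211.33,12.83) → (124.08,69.88). Closed: final G1 returns to the first vertex.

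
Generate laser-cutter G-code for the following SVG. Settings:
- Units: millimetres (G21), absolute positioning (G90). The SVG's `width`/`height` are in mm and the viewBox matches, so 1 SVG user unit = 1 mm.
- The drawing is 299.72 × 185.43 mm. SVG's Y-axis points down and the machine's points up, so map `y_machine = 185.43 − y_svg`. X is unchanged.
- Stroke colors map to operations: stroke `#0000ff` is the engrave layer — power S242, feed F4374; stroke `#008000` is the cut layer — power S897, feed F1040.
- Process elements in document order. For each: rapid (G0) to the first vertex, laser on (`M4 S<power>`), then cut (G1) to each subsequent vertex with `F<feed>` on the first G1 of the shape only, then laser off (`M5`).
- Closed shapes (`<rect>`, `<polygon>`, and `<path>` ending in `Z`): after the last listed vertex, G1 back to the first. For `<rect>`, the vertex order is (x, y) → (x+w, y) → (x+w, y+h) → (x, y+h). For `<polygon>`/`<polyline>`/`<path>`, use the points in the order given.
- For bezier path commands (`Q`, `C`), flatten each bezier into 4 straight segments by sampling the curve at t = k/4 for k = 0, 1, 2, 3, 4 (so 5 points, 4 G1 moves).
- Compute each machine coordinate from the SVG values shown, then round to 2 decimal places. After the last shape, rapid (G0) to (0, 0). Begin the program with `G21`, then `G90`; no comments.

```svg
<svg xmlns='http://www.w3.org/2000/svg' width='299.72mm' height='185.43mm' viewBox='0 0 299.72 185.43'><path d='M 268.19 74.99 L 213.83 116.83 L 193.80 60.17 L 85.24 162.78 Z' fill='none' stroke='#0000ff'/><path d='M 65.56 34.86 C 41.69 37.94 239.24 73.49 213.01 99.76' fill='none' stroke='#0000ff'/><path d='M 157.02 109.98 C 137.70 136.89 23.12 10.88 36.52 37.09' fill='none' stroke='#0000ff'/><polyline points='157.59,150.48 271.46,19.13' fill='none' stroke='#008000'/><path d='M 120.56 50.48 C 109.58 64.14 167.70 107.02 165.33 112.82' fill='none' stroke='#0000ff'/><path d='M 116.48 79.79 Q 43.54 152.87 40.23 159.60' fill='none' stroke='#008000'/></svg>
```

G21
G90
G0 X268.19 Y110.44
M4 S242
G1 X213.83 Y68.60 F4374
G1 X193.80 Y125.26
G1 X85.24 Y22.65
G1 X268.19 Y110.44
M5
G0 X65.56 Y150.57
M4 S242
G1 X82.22 Y142.82 F4374
G1 X140.17 Y126.82
G1 X197.68 Y106.46
G1 X213.01 Y85.67
M5
G0 X157.02 Y75.45
M4 S242
G1 X128.16 Y79.17 F4374
G1 X84.50 Y111.63
G1 X46.98 Y144.22
G1 X36.52 Y148.34
M5
G0 X157.59 Y34.95
M4 S897
G1 X271.46 Y166.30 F1040
M5
G0 X120.56 Y134.95
M4 S242
G1 X123.26 Y120.26 F4374
G1 X139.72 Y100.83
G1 X157.79 Y82.88
G1 X165.33 Y72.61
M5
G0 X116.48 Y105.64
M4 S897
G1 X84.36 Y73.25 F1040
G1 X60.95 Y49.15
G1 X46.24 Y33.34
G1 X40.23 Y25.83
M5
G0 X0.00 Y0.00

Since the viewBox matches the mm dimensions, user units are millimetres directly. The only transform is the Y-flip y_m = 185.43 − y_svg.

Shape 1 is a closed polygon drawn with `<path>`. Its stroke #0000ff means engrave at S242, F4374. After flipping Y the toolpath is (268.19,110.44) → (213.83,68.60) → (193.80,125.26) → (85.24,22.65) → (268.19,110.44), returning to the start.

Shape 2 is a cubic bezier drawn with `<path>`. Its stroke #0000ff means engrave at S242, F4374. After flipping Y the toolpath is (65.56,150.57) → (82.22,142.82) → (140.17,126.82) → (197.68,106.46) → (213.01,85.67).

Shape 3 is a cubic bezier drawn with `<path>`. Its stroke #0000ff means engrave at S242, F4374. After flipping Y the toolpath is (157.02,75.45) → (128.16,79.17) → (84.50,111.63) → (46.98,144.22) → (36.52,148.34).

Shape 4 is a line segment drawn with `<polyline>`. Its stroke #008000 means cut at S897, F1040. After flipping Y the toolpath is (157.59,34.95) → (271.46,166.30).

Shape 5 is a cubic bezier drawn with `<path>`. Its stroke #0000ff means engrave at S242, F4374. After flipping Y the toolpath is (120.56,134.95) → (123.26,120.26) → (139.72,100.83) → (157.79,82.88) → (165.33,72.61).

Shape 6 is a quadratic bezier drawn with `<path>`. Its stroke #008000 means cut at S897, F1040. After flipping Y the toolpath is (116.48,105.64) → (84.36,73.25) → (60.95,49.15) → (46.24,33.34) → (40.23,25.83).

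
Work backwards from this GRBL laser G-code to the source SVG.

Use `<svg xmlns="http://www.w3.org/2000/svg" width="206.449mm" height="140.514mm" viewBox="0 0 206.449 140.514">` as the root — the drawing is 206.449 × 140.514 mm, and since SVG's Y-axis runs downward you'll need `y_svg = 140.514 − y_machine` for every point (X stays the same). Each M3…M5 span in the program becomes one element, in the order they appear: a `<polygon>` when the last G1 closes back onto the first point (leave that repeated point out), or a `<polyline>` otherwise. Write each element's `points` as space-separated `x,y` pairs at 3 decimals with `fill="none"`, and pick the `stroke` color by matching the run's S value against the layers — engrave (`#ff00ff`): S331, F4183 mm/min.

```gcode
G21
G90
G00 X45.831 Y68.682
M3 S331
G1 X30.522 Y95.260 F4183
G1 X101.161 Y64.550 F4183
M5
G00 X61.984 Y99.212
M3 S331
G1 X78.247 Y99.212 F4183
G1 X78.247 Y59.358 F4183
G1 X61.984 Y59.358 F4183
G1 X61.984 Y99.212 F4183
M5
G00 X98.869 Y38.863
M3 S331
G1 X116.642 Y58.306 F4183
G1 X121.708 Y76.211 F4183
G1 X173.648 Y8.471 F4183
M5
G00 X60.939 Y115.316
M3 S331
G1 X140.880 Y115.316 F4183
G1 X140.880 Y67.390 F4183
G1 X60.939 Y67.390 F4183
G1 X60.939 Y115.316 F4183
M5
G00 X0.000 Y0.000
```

Machine Y-up, SVG Y-down with viewBox height 140.514, so y_svg = 140.514 − y_machine; X carries over. Every run uses S331, so all elements get stroke `#ff00ff` (engrave).

Run 1: The run is open, so emit a `<polyline>` with points (Y-flipped): 45.831,71.832 30.522,45.254 101.161,75.964.

Run 2: The run returns to its start, so emit a `<polygon>` with points (Y-flipped): 61.984,41.302 78.247,41.302 78.247,81.156 61.984,81.156.

Run 3: The run is open, so emit a `<polyline>` with points (Y-flipped): 98.869,101.651 116.642,82.208 121.708,64.303 173.648,132.043.

Run 4: The run returns to its start, so emit a `<polygon>` with points (Y-flipped): 60.939,25.198 140.880,25.198 140.880,73.124 60.939,73.124.

<svg xmlns="http://www.w3.org/2000/svg" width="206.449mm" height="140.514mm" viewBox="0 0 206.449 140.514">
  <polyline points="45.831,71.832 30.522,45.254 101.161,75.964" fill="none" stroke="#ff00ff"/>
  <polygon points="61.984,41.302 78.247,41.302 78.247,81.156 61.984,81.156" fill="none" stroke="#ff00ff"/>
  <polyline points="98.869,101.651 116.642,82.208 121.708,64.303 173.648,132.043" fill="none" stroke="#ff00ff"/>
  <polygon points="60.939,25.198 140.880,25.198 140.880,73.124 60.939,73.124" fill="none" stroke="#ff00ff"/>
</svg>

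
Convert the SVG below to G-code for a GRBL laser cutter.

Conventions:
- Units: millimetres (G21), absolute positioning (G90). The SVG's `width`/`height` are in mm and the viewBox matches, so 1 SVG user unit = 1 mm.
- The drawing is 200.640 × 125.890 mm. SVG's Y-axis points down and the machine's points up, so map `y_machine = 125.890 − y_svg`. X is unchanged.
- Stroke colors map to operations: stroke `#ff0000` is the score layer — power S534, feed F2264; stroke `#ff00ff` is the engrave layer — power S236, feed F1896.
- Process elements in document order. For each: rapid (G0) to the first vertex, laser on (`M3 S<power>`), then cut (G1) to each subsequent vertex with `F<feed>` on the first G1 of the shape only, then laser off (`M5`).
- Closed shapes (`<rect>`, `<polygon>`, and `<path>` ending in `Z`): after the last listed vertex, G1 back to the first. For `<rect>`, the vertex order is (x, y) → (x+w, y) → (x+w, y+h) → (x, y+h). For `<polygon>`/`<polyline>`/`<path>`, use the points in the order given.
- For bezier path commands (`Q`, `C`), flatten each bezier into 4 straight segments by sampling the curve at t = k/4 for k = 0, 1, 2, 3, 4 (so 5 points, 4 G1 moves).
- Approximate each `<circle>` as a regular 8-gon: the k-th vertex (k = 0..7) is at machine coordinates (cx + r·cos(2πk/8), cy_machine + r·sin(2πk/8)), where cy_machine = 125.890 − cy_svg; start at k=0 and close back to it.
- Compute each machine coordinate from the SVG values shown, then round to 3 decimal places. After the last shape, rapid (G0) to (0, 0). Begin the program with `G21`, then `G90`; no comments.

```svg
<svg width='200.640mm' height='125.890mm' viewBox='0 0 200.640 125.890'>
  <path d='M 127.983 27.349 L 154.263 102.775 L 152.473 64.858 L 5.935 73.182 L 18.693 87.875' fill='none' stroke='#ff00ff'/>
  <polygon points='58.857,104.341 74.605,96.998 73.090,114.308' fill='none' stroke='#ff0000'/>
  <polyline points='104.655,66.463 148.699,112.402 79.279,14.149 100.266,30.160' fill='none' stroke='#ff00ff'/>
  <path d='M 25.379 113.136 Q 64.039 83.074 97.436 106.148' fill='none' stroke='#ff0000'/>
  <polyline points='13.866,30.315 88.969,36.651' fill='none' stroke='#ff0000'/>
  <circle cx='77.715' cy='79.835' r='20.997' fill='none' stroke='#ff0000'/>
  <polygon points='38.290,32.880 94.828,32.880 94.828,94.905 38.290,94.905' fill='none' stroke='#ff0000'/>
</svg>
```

Since the viewBox matches the mm dimensions, user units are millimetres directly. The only transform is the Y-flip y_m = 125.890 − y_svg.

Shape 1 is a open polyline drawn with `<path>`. Its stroke #ff00ff means engrave at S236, F1896. After flipping Y the toolpath is (127.983,98.541) → (154.263,23.115) → (152.473,61.032) → (5.935,52.708) → (18.693,38.015).

Shape 2 is a regular polygon drawn with `<polygon>`. Its stroke #ff0000 means score at S534, F2264. After flipping Y the toolpath is (58.857,21.549) → (74.605,28.892) → (73.090,11.582) → (58.857,21.549), returning to the start.

Shape 3 is a open polyline drawn with `<polyline>`. Its stroke #ff00ff means engrave at S236, F1896. After flipping Y the toolpath is (104.655,59.427) → (148.699,13.488) → (79.279,111.741) → (100.266,95.730).

Shape 4 is a quadratic bezier drawn with `<path>`. Its stroke #ff0000 means score at S534, F2264. After flipping Y the toolpath is (25.379,12.754) → (44.380,24.464) → (62.723,29.532) → (80.409,27.958) → (97.436,19.742).

Shape 5 is a line segment drawn with `<polyline>`. Its stroke #ff0000 means score at S534, F2264. After flipping Y the toolpath is (13.866,95.575) → (88.969,89.239).

Shape 6 is a circle drawn with `<circle>`. Its stroke #ff0000 means score at S534, F2264. After flipping Y the toolpath is (98.712,46.055) → (92.562,60.902) → (77.715,67.052) → (62.868,60.902) → (56.718,46.055) → (62.868,31.208) → (77.715,25.058) → (92.562,31.208) → (98.712,46.055), returning to the start.

Shape 7 is a rectangle drawn with `<polygon>`. Its stroke #ff0000 means score at S534, F2264. After flipping Y the toolpath is (38.290,93.010) → (94.828,93.010) → (94.828,30.985) → (38.290,30.985) → (38.290,93.010), returning to the start.

G21
G90
G0 X127.983 Y98.541
M3 S236
G1 X154.263 Y23.115 F1896
G1 X152.473 Y61.032
G1 X5.935 Y52.708
G1 X18.693 Y38.015
M5
G0 X58.857 Y21.549
M3 S534
G1 X74.605 Y28.892 F2264
G1 X73.090 Y11.582
G1 X58.857 Y21.549
M5
G0 X104.655 Y59.427
M3 S236
G1 X148.699 Y13.488 F1896
G1 X79.279 Y111.741
G1 X100.266 Y95.730
M5
G0 X25.379 Y12.754
M3 S534
G1 X44.380 Y24.464 F2264
G1 X62.723 Y29.532
G1 X80.409 Y27.958
G1 X97.436 Y19.742
M5
G0 X13.866 Y95.575
M3 S534
G1 X88.969 Y89.239 F2264
M5
G0 X98.712 Y46.055
M3 S534
G1 X92.562 Y60.902 F2264
G1 X77.715 Y67.052
G1 X62.868 Y60.902
G1 X56.718 Y46.055
G1 X62.868 Y31.208
G1 X77.715 Y25.058
G1 X92.562 Y31.208
G1 X98.712 Y46.055
M5
G0 X38.290 Y93.010
M3 S534
G1 X94.828 Y93.010 F2264
G1 X94.828 Y30.985
G1 X38.290 Y30.985
G1 X38.290 Y93.010
M5
G0 X0.000 Y0.000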